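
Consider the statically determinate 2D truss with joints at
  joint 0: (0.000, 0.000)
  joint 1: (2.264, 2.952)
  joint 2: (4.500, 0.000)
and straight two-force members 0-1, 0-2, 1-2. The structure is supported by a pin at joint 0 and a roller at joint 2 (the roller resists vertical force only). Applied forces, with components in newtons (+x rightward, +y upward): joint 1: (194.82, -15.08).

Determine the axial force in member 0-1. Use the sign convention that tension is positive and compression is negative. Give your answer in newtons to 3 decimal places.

N=3 nodes, M=3 members, R=3 reactions → 2N=6, M+R=6
member 0 (0-1): L=3.7202, (cx,cy)=(0.6086,0.7935)
member 1 (0-2): L=4.5000, (cx,cy)=(1.0000,0.0000)
member 2 (1-2): L=3.7032, (cx,cy)=(0.6038,-0.7971)
solve A·x = −loads:
  F[0-1] = +151.6175 N (tension)
  F[0-2] = +102.5506 N (tension)
  F[1-2] = -169.8434 N (compression)
  Rx@0 = -194.8200 N
  Ry@0 = -120.3088 N
  Ry@2 = +135.3888 N

151.617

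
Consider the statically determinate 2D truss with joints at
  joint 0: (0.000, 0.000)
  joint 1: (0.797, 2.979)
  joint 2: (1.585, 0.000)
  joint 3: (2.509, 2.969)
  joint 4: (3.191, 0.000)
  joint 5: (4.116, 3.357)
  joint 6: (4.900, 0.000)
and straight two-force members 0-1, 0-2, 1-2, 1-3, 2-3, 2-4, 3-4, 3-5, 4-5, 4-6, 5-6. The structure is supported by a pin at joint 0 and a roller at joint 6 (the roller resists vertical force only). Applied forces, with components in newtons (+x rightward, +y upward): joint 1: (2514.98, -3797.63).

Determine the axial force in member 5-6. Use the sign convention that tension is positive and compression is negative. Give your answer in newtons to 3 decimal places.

-2204.467

N=7 nodes, M=11 members, R=3 reactions → 2N=14, M+R=14
member 0 (0-1): L=3.0838, (cx,cy)=(0.2584,0.9660)
member 1 (0-2): L=1.5850, (cx,cy)=(1.0000,0.0000)
member 2 (1-2): L=3.0815, (cx,cy)=(0.2557,-0.9668)
member 3 (1-3): L=1.7120, (cx,cy)=(1.0000,-0.0058)
member 4 (2-3): L=3.1095, (cx,cy)=(0.2972,0.9548)
member 5 (2-4): L=1.6060, (cx,cy)=(1.0000,0.0000)
member 6 (3-4): L=3.0463, (cx,cy)=(0.2239,-0.9746)
member 7 (3-5): L=1.6532, (cx,cy)=(0.9721,0.2347)
member 8 (4-5): L=3.4821, (cx,cy)=(0.2656,0.9641)
member 9 (4-6): L=1.7090, (cx,cy)=(1.0000,0.0000)
member 10 (5-6): L=3.4473, (cx,cy)=(0.2274,-0.9738)
solve A·x = −loads:
  F[0-1] = -1708.9922 N (compression)
  F[0-2] = +2956.6685 N (tension)
  F[1-2] = -2206.0783 N (compression)
  F[1-3] = -2392.5642 N (compression)
  F[2-3] = +2233.6226 N (tension)
  F[2-4] = +1728.7851 N (tension)
  F[3-4] = -2492.6389 N (compression)
  F[3-5] = -1204.3828 N (compression)
  F[4-5] = +2519.9066 N (tension)
  F[4-6] = +501.3446 N (tension)
  F[5-6] = -2204.4666 N (compression)
  Rx@0 = -2514.9800 N
  Ry@0 = +1650.9287 N
  Ry@6 = +2146.7013 N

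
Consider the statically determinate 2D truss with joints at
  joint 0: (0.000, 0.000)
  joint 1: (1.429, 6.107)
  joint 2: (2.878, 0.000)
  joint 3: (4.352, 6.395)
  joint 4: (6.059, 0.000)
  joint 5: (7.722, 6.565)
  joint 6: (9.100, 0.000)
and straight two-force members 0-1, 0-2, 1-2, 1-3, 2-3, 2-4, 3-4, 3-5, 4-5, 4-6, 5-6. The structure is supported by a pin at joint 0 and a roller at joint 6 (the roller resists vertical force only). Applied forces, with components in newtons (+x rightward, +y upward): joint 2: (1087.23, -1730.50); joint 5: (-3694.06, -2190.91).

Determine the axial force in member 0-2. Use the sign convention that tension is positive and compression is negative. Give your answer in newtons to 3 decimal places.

N=7 nodes, M=11 members, R=3 reactions → 2N=14, M+R=14
member 0 (0-1): L=6.2720, (cx,cy)=(0.2278,0.9737)
member 1 (0-2): L=2.8780, (cx,cy)=(1.0000,0.0000)
member 2 (1-2): L=6.2765, (cx,cy)=(0.2309,-0.9730)
member 3 (1-3): L=2.9372, (cx,cy)=(0.9952,0.0981)
member 4 (2-3): L=6.5627, (cx,cy)=(0.2246,0.9745)
member 5 (2-4): L=3.1810, (cx,cy)=(1.0000,0.0000)
member 6 (3-4): L=6.6189, (cx,cy)=(0.2579,-0.9662)
member 7 (3-5): L=3.3743, (cx,cy)=(0.9987,0.0504)
member 8 (4-5): L=6.7724, (cx,cy)=(0.2456,0.9694)
member 9 (4-6): L=3.0410, (cx,cy)=(1.0000,0.0000)
member 10 (5-6): L=6.7081, (cx,cy)=(0.2054,-0.9787)
solve A·x = −loads:
  F[0-1] = -4292.8807 N (compression)
  F[0-2] = -1628.7425 N (compression)
  F[1-2] = +4101.1001 N (tension)
  F[1-3] = -1934.1857 N (compression)
  F[2-3] = -2319.0692 N (compression)
  F[2-4] = -1248.3238 N (compression)
  F[3-4] = +2375.5515 N (tension)
  F[3-5] = -3062.2744 N (compression)
  F[4-5] = -2367.6853 N (compression)
  F[4-6] = -54.2725 N (compression)
  F[5-6] = +264.1969 N (tension)
  Rx@0 = +2606.8300 N
  Ry@0 = +4179.9724 N
  Ry@6 = -258.5624 N

-1628.742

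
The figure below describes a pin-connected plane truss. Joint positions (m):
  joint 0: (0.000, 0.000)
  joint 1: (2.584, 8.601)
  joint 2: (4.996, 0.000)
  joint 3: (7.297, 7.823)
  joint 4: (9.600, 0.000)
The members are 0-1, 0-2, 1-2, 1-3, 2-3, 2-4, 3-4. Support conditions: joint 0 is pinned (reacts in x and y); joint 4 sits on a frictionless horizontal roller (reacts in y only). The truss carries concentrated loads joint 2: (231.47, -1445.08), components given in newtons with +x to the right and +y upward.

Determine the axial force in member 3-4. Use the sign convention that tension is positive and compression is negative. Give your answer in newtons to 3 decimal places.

-783.954

N=5 nodes, M=7 members, R=3 reactions → 2N=10, M+R=10
member 0 (0-1): L=8.9808, (cx,cy)=(0.2877,0.9577)
member 1 (0-2): L=4.9960, (cx,cy)=(1.0000,0.0000)
member 2 (1-2): L=8.9328, (cx,cy)=(0.2700,-0.9629)
member 3 (1-3): L=4.7768, (cx,cy)=(0.9866,-0.1629)
member 4 (2-3): L=8.1544, (cx,cy)=(0.2822,0.9594)
member 5 (2-4): L=4.6040, (cx,cy)=(1.0000,0.0000)
member 6 (3-4): L=8.1549, (cx,cy)=(0.2824,-0.9593)
solve A·x = −loads:
  F[0-1] = -723.6368 N (compression)
  F[0-2] = +439.6790 N (tension)
  F[1-2] = +792.1377 N (tension)
  F[1-3] = -427.8113 N (compression)
  F[2-3] = +711.2705 N (tension)
  F[2-4] = +221.3929 N (tension)
  F[3-4] = -783.9544 N (compression)
  Rx@0 = -231.4700 N
  Ry@0 = +693.0363 N
  Ry@4 = +752.0437 N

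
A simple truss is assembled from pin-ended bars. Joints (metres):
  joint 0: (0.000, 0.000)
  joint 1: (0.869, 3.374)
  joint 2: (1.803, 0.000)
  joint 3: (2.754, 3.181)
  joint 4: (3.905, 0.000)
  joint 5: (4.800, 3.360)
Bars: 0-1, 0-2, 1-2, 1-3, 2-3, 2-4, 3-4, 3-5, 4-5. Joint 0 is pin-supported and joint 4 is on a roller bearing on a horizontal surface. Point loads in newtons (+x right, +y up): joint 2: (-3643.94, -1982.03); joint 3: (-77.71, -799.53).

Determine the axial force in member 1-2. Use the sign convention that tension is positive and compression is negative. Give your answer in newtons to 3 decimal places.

N=6 nodes, M=9 members, R=3 reactions → 2N=12, M+R=12
member 0 (0-1): L=3.4841, (cx,cy)=(0.2494,0.9684)
member 1 (0-2): L=1.8030, (cx,cy)=(1.0000,0.0000)
member 2 (1-2): L=3.5009, (cx,cy)=(0.2668,-0.9638)
member 3 (1-3): L=1.8949, (cx,cy)=(0.9948,-0.1019)
member 4 (2-3): L=3.3201, (cx,cy)=(0.2864,0.9581)
member 5 (2-4): L=2.1020, (cx,cy)=(1.0000,0.0000)
member 6 (3-4): L=3.3828, (cx,cy)=(0.3402,-0.9403)
member 7 (3-5): L=2.0538, (cx,cy)=(0.9962,0.0872)
member 8 (4-5): L=3.4772, (cx,cy)=(0.2574,0.9663)
solve A·x = −loads:
  F[0-1] = -1410.4350 N (compression)
  F[0-2] = -3369.8622 N (compression)
  F[1-2] = +1497.0308 N (tension)
  F[1-3] = -755.1067 N (compression)
  F[2-3] = +562.8426 N (tension)
  F[2-4] = +512.2512 N (tension)
  F[3-4] = -1505.5262 N (compression)
  F[3-5] = +0.0000 N (tension)
  F[4-5] = -0.0000 N (compression)
  Rx@0 = +3721.6500 N
  Ry@0 = +1365.8596 N
  Ry@4 = +1415.7004 N

1497.031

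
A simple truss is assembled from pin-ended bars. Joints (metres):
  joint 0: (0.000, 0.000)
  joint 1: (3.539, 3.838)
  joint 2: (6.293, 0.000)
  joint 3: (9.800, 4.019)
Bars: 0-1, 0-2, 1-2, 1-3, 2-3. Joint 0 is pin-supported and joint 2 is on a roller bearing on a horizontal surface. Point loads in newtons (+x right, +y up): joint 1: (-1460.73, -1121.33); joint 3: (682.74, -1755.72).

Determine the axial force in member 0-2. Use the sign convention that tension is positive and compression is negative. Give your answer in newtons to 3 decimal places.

N=4 nodes, M=5 members, R=3 reactions → 2N=8, M+R=8
member 0 (0-1): L=5.2206, (cx,cy)=(0.6779,0.7352)
member 1 (0-2): L=6.2930, (cx,cy)=(1.0000,0.0000)
member 2 (1-2): L=4.7239, (cx,cy)=(0.5830,-0.8125)
member 3 (1-3): L=6.2636, (cx,cy)=(0.9996,0.0289)
member 4 (2-3): L=5.3340, (cx,cy)=(0.6575,0.7535)
solve A·x = −loads:
  F[0-1] = +44.7039 N (tension)
  F[0-2] = -808.2944 N (compression)
  F[1-2] = -1339.7495 N (compression)
  F[1-3] = +2273.0562 N (tension)
  F[2-3] = -2417.3544 N (compression)
  Rx@0 = +777.9900 N
  Ry@0 = -32.8647 N
  Ry@2 = +2909.9147 N

-808.294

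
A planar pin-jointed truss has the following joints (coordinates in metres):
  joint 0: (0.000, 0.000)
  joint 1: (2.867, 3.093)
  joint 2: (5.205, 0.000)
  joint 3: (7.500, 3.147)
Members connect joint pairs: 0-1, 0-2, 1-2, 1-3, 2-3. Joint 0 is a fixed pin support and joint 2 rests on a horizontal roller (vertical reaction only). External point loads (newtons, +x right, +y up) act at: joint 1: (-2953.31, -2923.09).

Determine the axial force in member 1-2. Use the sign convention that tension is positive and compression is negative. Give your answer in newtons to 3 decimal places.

N=4 nodes, M=5 members, R=3 reactions → 2N=8, M+R=8
member 0 (0-1): L=4.2174, (cx,cy)=(0.6798,0.7334)
member 1 (0-2): L=5.2050, (cx,cy)=(1.0000,0.0000)
member 2 (1-2): L=3.8772, (cx,cy)=(0.6030,-0.7977)
member 3 (1-3): L=4.6333, (cx,cy)=(0.9999,0.0117)
member 4 (2-3): L=3.8949, (cx,cy)=(0.5892,0.8080)
solve A·x = −loads:
  F[0-1] = -4183.2531 N (compression)
  F[0-2] = -109.5132 N (compression)
  F[1-2] = +181.6114 N (tension)
  F[1-3] = +0.0000 N (tension)
  F[2-3] = +0.0000 N (tension)
  Rx@0 = +2953.3100 N
  Ry@0 = +3067.9678 N
  Ry@2 = -144.8778 N

181.611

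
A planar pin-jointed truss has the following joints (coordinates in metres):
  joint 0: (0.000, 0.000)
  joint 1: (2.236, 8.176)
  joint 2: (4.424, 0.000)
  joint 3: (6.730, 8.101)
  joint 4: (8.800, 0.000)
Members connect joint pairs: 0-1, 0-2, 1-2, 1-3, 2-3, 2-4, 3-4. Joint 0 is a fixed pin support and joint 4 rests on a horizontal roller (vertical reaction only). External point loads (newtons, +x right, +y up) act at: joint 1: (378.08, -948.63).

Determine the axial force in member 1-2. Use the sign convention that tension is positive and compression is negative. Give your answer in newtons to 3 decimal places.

N=5 nodes, M=7 members, R=3 reactions → 2N=10, M+R=10
member 0 (0-1): L=8.4762, (cx,cy)=(0.2638,0.9646)
member 1 (0-2): L=4.4240, (cx,cy)=(1.0000,0.0000)
member 2 (1-2): L=8.4637, (cx,cy)=(0.2585,-0.9660)
member 3 (1-3): L=4.4946, (cx,cy)=(0.9999,-0.0167)
member 4 (2-3): L=8.4228, (cx,cy)=(0.2738,0.9618)
member 5 (2-4): L=4.3760, (cx,cy)=(1.0000,0.0000)
member 6 (3-4): L=8.3613, (cx,cy)=(0.2476,-0.9689)
solve A·x = −loads:
  F[0-1] = -369.4060 N (compression)
  F[0-2] = +475.5279 N (tension)
  F[1-2] = -607.6503 N (compression)
  F[1-3] = -318.4851 N (compression)
  F[2-3] = +610.3132 N (tension)
  F[2-4] = +151.3492 N (tension)
  F[3-4] = -611.3399 N (compression)
  Rx@0 = -378.0800 N
  Ry@0 = +356.3211 N
  Ry@4 = +592.3089 N

-607.650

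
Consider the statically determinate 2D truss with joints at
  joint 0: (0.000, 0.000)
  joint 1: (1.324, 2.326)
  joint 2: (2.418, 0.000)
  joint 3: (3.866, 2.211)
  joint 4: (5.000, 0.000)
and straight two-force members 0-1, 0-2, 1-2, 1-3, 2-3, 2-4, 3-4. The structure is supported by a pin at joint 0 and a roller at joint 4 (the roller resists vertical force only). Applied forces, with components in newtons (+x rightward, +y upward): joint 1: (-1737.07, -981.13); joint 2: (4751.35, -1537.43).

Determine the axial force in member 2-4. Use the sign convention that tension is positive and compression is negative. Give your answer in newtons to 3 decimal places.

100.126

N=5 nodes, M=7 members, R=3 reactions → 2N=10, M+R=10
member 0 (0-1): L=2.6764, (cx,cy)=(0.4947,0.8691)
member 1 (0-2): L=2.4180, (cx,cy)=(1.0000,0.0000)
member 2 (1-2): L=2.5704, (cx,cy)=(0.4256,-0.9049)
member 3 (1-3): L=2.5446, (cx,cy)=(0.9990,-0.0452)
member 4 (2-3): L=2.6430, (cx,cy)=(0.5479,0.8366)
member 5 (2-4): L=2.5820, (cx,cy)=(1.0000,0.0000)
member 6 (3-4): L=2.4848, (cx,cy)=(0.4564,-0.8898)
solve A·x = −loads:
  F[0-1] = -2673.3652 N (compression)
  F[0-2] = +4336.7662 N (tension)
  F[1-2] = +1494.3278 N (tension)
  F[1-3] = -221.6431 N (compression)
  F[2-3] = +221.3851 N (tension)
  F[2-4] = +100.1261 N (tension)
  F[3-4] = -219.3988 N (compression)
  Rx@0 = -3014.2800 N
  Ry@0 = +2323.3406 N
  Ry@4 = +195.2194 N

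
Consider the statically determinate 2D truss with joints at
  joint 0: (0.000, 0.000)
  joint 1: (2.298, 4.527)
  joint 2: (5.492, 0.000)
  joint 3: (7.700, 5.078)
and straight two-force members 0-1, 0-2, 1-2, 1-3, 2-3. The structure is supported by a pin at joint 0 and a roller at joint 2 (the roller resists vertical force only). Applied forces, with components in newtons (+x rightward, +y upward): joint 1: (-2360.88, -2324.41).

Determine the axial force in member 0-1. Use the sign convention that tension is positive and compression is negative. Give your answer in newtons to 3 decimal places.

N=4 nodes, M=5 members, R=3 reactions → 2N=8, M+R=8
member 0 (0-1): L=5.0769, (cx,cy)=(0.4526,0.8917)
member 1 (0-2): L=5.4920, (cx,cy)=(1.0000,0.0000)
member 2 (1-2): L=5.5403, (cx,cy)=(0.5765,-0.8171)
member 3 (1-3): L=5.4300, (cx,cy)=(0.9948,0.1015)
member 4 (2-3): L=5.5373, (cx,cy)=(0.3988,0.9171)
solve A·x = −loads:
  F[0-1] = -3698.4321 N (compression)
  F[0-2] = -686.8152 N (compression)
  F[1-2] = +1191.3555 N (tension)
  F[1-3] = +0.0000 N (tension)
  F[2-3] = -0.0000 N (compression)
  Rx@0 = +2360.8800 N
  Ry@0 = +3297.8640 N
  Ry@2 = -973.4540 N

-3698.432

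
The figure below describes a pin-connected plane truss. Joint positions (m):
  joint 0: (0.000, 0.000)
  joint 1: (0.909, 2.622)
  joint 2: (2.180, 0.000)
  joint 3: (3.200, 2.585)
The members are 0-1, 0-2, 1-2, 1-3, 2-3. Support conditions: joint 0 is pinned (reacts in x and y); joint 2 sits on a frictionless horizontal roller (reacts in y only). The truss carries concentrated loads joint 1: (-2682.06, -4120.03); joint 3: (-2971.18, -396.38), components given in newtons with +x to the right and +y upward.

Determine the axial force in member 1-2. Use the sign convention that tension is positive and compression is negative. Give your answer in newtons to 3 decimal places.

N=4 nodes, M=5 members, R=3 reactions → 2N=8, M+R=8
member 0 (0-1): L=2.7751, (cx,cy)=(0.3276,0.9448)
member 1 (0-2): L=2.1800, (cx,cy)=(1.0000,0.0000)
member 2 (1-2): L=2.9138, (cx,cy)=(0.4362,-0.8999)
member 3 (1-3): L=2.2913, (cx,cy)=(0.9999,-0.0161)
member 4 (2-3): L=2.7790, (cx,cy)=(0.3670,0.9302)
solve A·x = −loads:
  F[0-1] = -9489.1476 N (compression)
  F[0-2] = -2545.0120 N (compression)
  F[1-2] = +5435.1107 N (tension)
  F[1-3] = -2797.3156 N (compression)
  F[2-3] = -474.6822 N (compression)
  Rx@0 = +5653.2400 N
  Ry@0 = +8965.6478 N
  Ry@2 = -4449.2378 N

5435.111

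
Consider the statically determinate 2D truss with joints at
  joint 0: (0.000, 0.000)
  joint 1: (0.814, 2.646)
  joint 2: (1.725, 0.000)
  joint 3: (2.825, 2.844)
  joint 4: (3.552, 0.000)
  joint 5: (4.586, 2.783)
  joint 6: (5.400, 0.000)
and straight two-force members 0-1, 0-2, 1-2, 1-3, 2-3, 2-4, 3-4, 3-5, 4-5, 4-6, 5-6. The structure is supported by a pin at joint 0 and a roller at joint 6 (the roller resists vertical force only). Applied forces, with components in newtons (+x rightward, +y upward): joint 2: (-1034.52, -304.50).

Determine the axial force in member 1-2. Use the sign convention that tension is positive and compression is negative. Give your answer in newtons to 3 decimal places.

205.561

N=7 nodes, M=11 members, R=3 reactions → 2N=14, M+R=14
member 0 (0-1): L=2.7684, (cx,cy)=(0.2940,0.9558)
member 1 (0-2): L=1.7250, (cx,cy)=(1.0000,0.0000)
member 2 (1-2): L=2.7984, (cx,cy)=(0.3255,-0.9455)
member 3 (1-3): L=2.0207, (cx,cy)=(0.9952,0.0980)
member 4 (2-3): L=3.0493, (cx,cy)=(0.3607,0.9327)
member 5 (2-4): L=1.8270, (cx,cy)=(1.0000,0.0000)
member 6 (3-4): L=2.9354, (cx,cy)=(0.2477,-0.9688)
member 7 (3-5): L=1.7621, (cx,cy)=(0.9994,-0.0346)
member 8 (4-5): L=2.9689, (cx,cy)=(0.3483,0.9374)
member 9 (4-6): L=1.8480, (cx,cy)=(1.0000,0.0000)
member 10 (5-6): L=2.8996, (cx,cy)=(0.2807,-0.9598)
solve A·x = −loads:
  F[0-1] = -216.8135 N (compression)
  F[0-2] = -970.7692 N (compression)
  F[1-2] = +205.5609 N (tension)
  F[1-3] = -131.3007 N (compression)
  F[2-3] = +118.0874 N (tension)
  F[2-4] = +88.0705 N (tension)
  F[3-4] = -98.1186 N (compression)
  F[3-5] = -63.8084 N (compression)
  F[4-5] = +101.4112 N (tension)
  F[4-6] = +28.4508 N (tension)
  F[5-6] = -101.3462 N (compression)
  Rx@0 = +1034.5200 N
  Ry@0 = +207.2292 N
  Ry@6 = +97.2708 N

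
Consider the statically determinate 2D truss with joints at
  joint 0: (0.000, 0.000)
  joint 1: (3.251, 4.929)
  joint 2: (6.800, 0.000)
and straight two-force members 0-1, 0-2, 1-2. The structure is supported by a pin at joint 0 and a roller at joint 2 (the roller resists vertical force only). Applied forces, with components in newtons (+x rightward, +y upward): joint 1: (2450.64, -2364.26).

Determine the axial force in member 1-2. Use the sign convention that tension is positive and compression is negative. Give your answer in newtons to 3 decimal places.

-3581.749

N=3 nodes, M=3 members, R=3 reactions → 2N=6, M+R=6
member 0 (0-1): L=5.9046, (cx,cy)=(0.5506,0.8348)
member 1 (0-2): L=6.8000, (cx,cy)=(1.0000,0.0000)
member 2 (1-2): L=6.0738, (cx,cy)=(0.5843,-0.8115)
solve A·x = −loads:
  F[0-1] = +649.7773 N (tension)
  F[0-2] = +2092.8793 N (tension)
  F[1-2] = -3581.7487 N (compression)
  Rx@0 = -2450.6400 N
  Ry@0 = -542.4185 N
  Ry@2 = +2906.6785 N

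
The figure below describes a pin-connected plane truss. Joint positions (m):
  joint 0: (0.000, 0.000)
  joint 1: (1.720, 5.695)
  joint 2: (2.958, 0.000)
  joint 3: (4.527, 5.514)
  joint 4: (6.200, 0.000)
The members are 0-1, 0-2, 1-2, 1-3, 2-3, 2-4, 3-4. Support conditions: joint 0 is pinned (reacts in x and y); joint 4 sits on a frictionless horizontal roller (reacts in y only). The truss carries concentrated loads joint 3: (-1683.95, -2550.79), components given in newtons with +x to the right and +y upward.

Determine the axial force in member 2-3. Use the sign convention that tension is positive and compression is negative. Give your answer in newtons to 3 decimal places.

-2349.903

N=5 nodes, M=7 members, R=3 reactions → 2N=10, M+R=10
member 0 (0-1): L=5.9491, (cx,cy)=(0.2891,0.9573)
member 1 (0-2): L=2.9580, (cx,cy)=(1.0000,0.0000)
member 2 (1-2): L=5.8280, (cx,cy)=(0.2124,-0.9772)
member 3 (1-3): L=2.8128, (cx,cy)=(0.9979,-0.0643)
member 4 (2-3): L=5.7329, (cx,cy)=(0.2737,0.9618)
member 5 (2-4): L=3.2420, (cx,cy)=(1.0000,0.0000)
member 6 (3-4): L=5.7622, (cx,cy)=(0.2903,-0.9569)
solve A·x = −loads:
  F[0-1] = -2283.4512 N (compression)
  F[0-2] = -1023.7566 N (compression)
  F[1-2] = +2312.9697 N (tension)
  F[1-3] = -1153.9117 N (compression)
  F[2-3] = -2349.9031 N (compression)
  F[2-4] = +110.7017 N (tension)
  F[3-4] = -381.2833 N (compression)
  Rx@0 = +1683.9500 N
  Ry@0 = +2185.9310 N
  Ry@4 = +364.8590 N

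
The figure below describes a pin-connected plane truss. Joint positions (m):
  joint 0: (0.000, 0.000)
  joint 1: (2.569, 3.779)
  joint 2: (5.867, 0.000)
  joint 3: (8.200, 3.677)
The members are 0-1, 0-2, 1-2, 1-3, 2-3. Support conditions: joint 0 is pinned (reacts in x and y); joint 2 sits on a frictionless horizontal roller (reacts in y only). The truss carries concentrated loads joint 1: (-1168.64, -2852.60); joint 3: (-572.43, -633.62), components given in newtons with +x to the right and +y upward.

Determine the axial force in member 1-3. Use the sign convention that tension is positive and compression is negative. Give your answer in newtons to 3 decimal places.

N=4 nodes, M=5 members, R=3 reactions → 2N=8, M+R=8
member 0 (0-1): L=4.5695, (cx,cy)=(0.5622,0.8270)
member 1 (0-2): L=5.8670, (cx,cy)=(1.0000,0.0000)
member 2 (1-2): L=5.0157, (cx,cy)=(0.6575,-0.7534)
member 3 (1-3): L=5.6319, (cx,cy)=(0.9998,-0.0181)
member 4 (2-3): L=4.3547, (cx,cy)=(0.5357,0.8444)
solve A·x = −loads:
  F[0-1] = -2978.3043 N (compression)
  F[0-2] = -66.6606 N (compression)
  F[1-2] = -512.9770 N (compression)
  F[1-3] = -168.4992 N (compression)
  F[2-3] = -754.0114 N (compression)
  Rx@0 = +1741.0700 N
  Ry@0 = +2463.0569 N
  Ry@2 = +1023.1631 N

-168.499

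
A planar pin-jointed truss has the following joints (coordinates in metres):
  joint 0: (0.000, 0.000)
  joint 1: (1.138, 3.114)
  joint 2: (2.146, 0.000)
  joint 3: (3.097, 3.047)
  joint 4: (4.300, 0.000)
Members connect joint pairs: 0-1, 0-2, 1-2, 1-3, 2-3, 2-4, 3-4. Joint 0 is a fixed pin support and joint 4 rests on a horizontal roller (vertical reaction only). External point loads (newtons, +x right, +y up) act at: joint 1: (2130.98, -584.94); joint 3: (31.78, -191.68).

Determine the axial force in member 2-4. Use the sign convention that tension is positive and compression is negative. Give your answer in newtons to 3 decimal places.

733.804

N=5 nodes, M=7 members, R=3 reactions → 2N=10, M+R=10
member 0 (0-1): L=3.3154, (cx,cy)=(0.3432,0.9392)
member 1 (0-2): L=2.1460, (cx,cy)=(1.0000,0.0000)
member 2 (1-2): L=3.2731, (cx,cy)=(0.3080,-0.9514)
member 3 (1-3): L=1.9601, (cx,cy)=(0.9994,-0.0342)
member 4 (2-3): L=3.1920, (cx,cy)=(0.2979,0.9546)
member 5 (2-4): L=2.1540, (cx,cy)=(1.0000,0.0000)
member 6 (3-4): L=3.2759, (cx,cy)=(0.3672,-0.9301)
solve A·x = −loads:
  F[0-1] = +1151.9713 N (tension)
  F[0-2] = +1767.3526 N (tension)
  F[1-2] = -1708.6057 N (compression)
  F[1-3] = -1210.0861 N (compression)
  F[2-3] = +1702.8983 N (tension)
  F[2-4] = +733.8042 N (tension)
  F[3-4] = -1998.2192 N (compression)
  Rx@0 = -2162.7600 N
  Ry@0 = -1081.9847 N
  Ry@4 = +1858.6047 N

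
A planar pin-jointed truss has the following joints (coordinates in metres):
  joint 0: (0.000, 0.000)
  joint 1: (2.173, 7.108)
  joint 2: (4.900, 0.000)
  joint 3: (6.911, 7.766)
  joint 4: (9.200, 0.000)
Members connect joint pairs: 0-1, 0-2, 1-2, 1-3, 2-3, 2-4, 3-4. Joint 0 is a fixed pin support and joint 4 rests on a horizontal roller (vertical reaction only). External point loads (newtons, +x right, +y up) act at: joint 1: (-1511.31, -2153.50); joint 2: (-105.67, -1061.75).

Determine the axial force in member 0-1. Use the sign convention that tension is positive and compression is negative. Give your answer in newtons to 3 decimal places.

N=5 nodes, M=7 members, R=3 reactions → 2N=10, M+R=10
member 0 (0-1): L=7.4327, (cx,cy)=(0.2924,0.9563)
member 1 (0-2): L=4.9000, (cx,cy)=(1.0000,0.0000)
member 2 (1-2): L=7.6132, (cx,cy)=(0.3582,-0.9336)
member 3 (1-3): L=4.7835, (cx,cy)=(0.9905,0.1376)
member 4 (2-3): L=8.0221, (cx,cy)=(0.2507,0.9681)
member 5 (2-4): L=4.3000, (cx,cy)=(1.0000,0.0000)
member 6 (3-4): L=8.0963, (cx,cy)=(0.2827,-0.9592)
solve A·x = −loads:
  F[0-1] = -3459.9213 N (compression)
  F[0-2] = -605.4538 N (compression)
  F[1-2] = +1245.3482 N (tension)
  F[1-3] = +54.2210 N (tension)
  F[2-3] = -104.2953 N (compression)
  F[2-4] = -27.5607 N (compression)
  F[3-4] = +97.4838 N (tension)
  Rx@0 = +1616.9800 N
  Ry@0 = +3308.7566 N
  Ry@4 = -93.5066 N

-3459.921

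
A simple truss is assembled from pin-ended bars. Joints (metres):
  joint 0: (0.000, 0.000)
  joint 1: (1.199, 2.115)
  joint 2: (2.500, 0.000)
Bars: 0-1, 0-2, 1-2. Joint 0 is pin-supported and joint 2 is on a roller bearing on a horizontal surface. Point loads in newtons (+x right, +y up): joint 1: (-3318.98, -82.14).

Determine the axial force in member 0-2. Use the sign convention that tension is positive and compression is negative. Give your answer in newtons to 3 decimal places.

N=3 nodes, M=3 members, R=3 reactions → 2N=6, M+R=6
member 0 (0-1): L=2.4312, (cx,cy)=(0.4932,0.8699)
member 1 (0-2): L=2.5000, (cx,cy)=(1.0000,0.0000)
member 2 (1-2): L=2.4831, (cx,cy)=(0.5239,-0.8518)
solve A·x = −loads:
  F[0-1] = -3276.8036 N (compression)
  F[0-2] = -1702.9645 N (compression)
  F[1-2] = +3250.3037 N (tension)
  Rx@0 = +3318.9800 N
  Ry@0 = +2850.6027 N
  Ry@2 = -2768.4627 N

-1702.965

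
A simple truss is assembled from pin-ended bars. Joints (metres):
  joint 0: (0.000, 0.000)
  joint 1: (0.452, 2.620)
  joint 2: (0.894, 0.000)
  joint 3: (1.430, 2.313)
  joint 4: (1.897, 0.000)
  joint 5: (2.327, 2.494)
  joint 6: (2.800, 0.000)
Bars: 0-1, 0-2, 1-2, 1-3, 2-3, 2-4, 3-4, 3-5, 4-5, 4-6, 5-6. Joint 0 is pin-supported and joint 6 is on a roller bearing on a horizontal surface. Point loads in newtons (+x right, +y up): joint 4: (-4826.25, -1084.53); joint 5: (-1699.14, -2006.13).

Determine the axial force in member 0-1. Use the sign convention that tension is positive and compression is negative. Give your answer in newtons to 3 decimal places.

-2234.632

N=7 nodes, M=11 members, R=3 reactions → 2N=14, M+R=14
member 0 (0-1): L=2.6587, (cx,cy)=(0.1700,0.9854)
member 1 (0-2): L=0.8940, (cx,cy)=(1.0000,0.0000)
member 2 (1-2): L=2.6570, (cx,cy)=(0.1664,-0.9861)
member 3 (1-3): L=1.0251, (cx,cy)=(0.9541,-0.2995)
member 4 (2-3): L=2.3743, (cx,cy)=(0.2258,0.9742)
member 5 (2-4): L=1.0030, (cx,cy)=(1.0000,0.0000)
member 6 (3-4): L=2.3597, (cx,cy)=(0.1979,-0.9802)
member 7 (3-5): L=0.9151, (cx,cy)=(0.9802,0.1978)
member 8 (4-5): L=2.5308, (cx,cy)=(0.1699,0.9855)
member 9 (4-6): L=0.9030, (cx,cy)=(1.0000,0.0000)
member 10 (5-6): L=2.5385, (cx,cy)=(0.1863,-0.9825)
solve A·x = −loads:
  F[0-1] = -2234.6320 N (compression)
  F[0-2] = -6145.4854 N (compression)
  F[1-2] = +2485.7974 N (tension)
  F[1-3] = -831.5935 N (compression)
  F[2-3] = -2516.1152 N (compression)
  F[2-4] = -5163.9522 N (compression)
  F[3-4] = +1889.3065 N (tension)
  F[3-5] = -1770.3244 N (compression)
  F[4-5] = -778.7295 N (compression)
  F[4-6] = +168.5196 N (tension)
  F[5-6] = -904.3973 N (compression)
  Rx@0 = +6525.3900 N
  Ry@0 = +2202.1019 N
  Ry@6 = +888.5581 N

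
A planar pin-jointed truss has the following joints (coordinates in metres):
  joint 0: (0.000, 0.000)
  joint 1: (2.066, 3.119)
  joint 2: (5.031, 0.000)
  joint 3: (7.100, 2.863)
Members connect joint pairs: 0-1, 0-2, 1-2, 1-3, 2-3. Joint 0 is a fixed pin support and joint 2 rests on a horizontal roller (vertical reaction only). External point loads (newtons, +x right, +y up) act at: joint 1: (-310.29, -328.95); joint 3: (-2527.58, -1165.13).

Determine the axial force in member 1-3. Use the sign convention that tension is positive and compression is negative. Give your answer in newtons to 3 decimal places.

N=4 nodes, M=5 members, R=3 reactions → 2N=8, M+R=8
member 0 (0-1): L=3.7412, (cx,cy)=(0.5522,0.8337)
member 1 (0-2): L=5.0310, (cx,cy)=(1.0000,0.0000)
member 2 (1-2): L=4.3034, (cx,cy)=(0.6890,-0.7248)
member 3 (1-3): L=5.0405, (cx,cy)=(0.9987,-0.0508)
member 4 (2-3): L=3.5324, (cx,cy)=(0.5857,0.8105)
solve A·x = −loads:
  F[0-1] = -1613.8415 N (compression)
  F[0-2] = -1946.6576 N (compression)
  F[1-2] = +1516.5796 N (tension)
  F[1-3] = -1627.9279 N (compression)
  F[2-3] = -1539.5417 N (compression)
  Rx@0 = +2837.8700 N
  Ry@0 = +1345.4460 N
  Ry@2 = +148.6340 N

-1627.928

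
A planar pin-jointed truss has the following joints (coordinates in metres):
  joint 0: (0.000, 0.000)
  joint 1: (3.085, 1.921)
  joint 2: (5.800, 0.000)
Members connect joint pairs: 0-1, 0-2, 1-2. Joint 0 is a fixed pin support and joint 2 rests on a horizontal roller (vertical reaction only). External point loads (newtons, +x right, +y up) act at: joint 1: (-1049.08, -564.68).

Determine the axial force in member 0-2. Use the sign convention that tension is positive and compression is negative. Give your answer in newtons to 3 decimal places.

-66.583

N=3 nodes, M=3 members, R=3 reactions → 2N=6, M+R=6
member 0 (0-1): L=3.6342, (cx,cy)=(0.8489,0.5286)
member 1 (0-2): L=5.8000, (cx,cy)=(1.0000,0.0000)
member 2 (1-2): L=3.3259, (cx,cy)=(0.8163,-0.5776)
solve A·x = −loads:
  F[0-1] = -1157.4057 N (compression)
  F[0-2] = -66.5835 N (compression)
  F[1-2] = +81.5648 N (tension)
  Rx@0 = +1049.0800 N
  Ry@0 = +611.7912 N
  Ry@2 = -47.1112 N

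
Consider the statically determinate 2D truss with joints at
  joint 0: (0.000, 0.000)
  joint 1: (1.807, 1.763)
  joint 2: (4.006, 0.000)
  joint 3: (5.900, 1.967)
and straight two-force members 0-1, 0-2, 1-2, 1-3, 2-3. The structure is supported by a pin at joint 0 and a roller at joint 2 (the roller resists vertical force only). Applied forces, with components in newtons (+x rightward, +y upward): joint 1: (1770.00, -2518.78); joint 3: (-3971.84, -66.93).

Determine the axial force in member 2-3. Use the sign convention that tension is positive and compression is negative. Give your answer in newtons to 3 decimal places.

N=4 nodes, M=5 members, R=3 reactions → 2N=8, M+R=8
member 0 (0-1): L=2.5246, (cx,cy)=(0.7158,0.6983)
member 1 (0-2): L=4.0060, (cx,cy)=(1.0000,0.0000)
member 2 (1-2): L=2.8185, (cx,cy)=(0.7802,-0.6255)
member 3 (1-3): L=4.0981, (cx,cy)=(0.9988,0.0498)
member 4 (2-3): L=2.7306, (cx,cy)=(0.6936,0.7203)
solve A·x = −loads:
  F[0-1] = -3611.7852 N (compression)
  F[0-2] = +383.3583 N (tension)
  F[1-2] = -321.4897 N (compression)
  F[1-3] = -4109.4634 N (compression)
  F[2-3] = +191.0698 N (tension)
  Rx@0 = +2201.8400 N
  Ry@0 = +2522.2494 N
  Ry@2 = +63.4606 N

191.070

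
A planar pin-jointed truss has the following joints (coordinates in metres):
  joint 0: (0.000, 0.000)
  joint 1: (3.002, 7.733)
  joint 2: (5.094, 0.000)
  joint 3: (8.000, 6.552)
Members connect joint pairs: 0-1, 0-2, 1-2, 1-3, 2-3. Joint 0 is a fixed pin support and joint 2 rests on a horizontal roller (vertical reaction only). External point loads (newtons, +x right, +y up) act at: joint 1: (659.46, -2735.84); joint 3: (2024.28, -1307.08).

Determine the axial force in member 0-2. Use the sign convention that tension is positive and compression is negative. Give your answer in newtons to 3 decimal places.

N=4 nodes, M=5 members, R=3 reactions → 2N=8, M+R=8
member 0 (0-1): L=8.2953, (cx,cy)=(0.3619,0.9322)
member 1 (0-2): L=5.0940, (cx,cy)=(1.0000,0.0000)
member 2 (1-2): L=8.0110, (cx,cy)=(0.2611,-0.9653)
member 3 (1-3): L=5.1356, (cx,cy)=(0.9732,-0.2300)
member 4 (2-3): L=7.1675, (cx,cy)=(0.4054,0.9141)
solve A·x = −loads:
  F[0-1] = +3461.4936 N (tension)
  F[0-2] = +1431.0478 N (tension)
  F[1-2] = -6754.0158 N (compression)
  F[1-3] = +2421.8948 N (tension)
  F[2-3] = -820.6091 N (compression)
  Rx@0 = -2683.7400 N
  Ry@0 = -3226.8716 N
  Ry@2 = +7269.7916 N

1431.048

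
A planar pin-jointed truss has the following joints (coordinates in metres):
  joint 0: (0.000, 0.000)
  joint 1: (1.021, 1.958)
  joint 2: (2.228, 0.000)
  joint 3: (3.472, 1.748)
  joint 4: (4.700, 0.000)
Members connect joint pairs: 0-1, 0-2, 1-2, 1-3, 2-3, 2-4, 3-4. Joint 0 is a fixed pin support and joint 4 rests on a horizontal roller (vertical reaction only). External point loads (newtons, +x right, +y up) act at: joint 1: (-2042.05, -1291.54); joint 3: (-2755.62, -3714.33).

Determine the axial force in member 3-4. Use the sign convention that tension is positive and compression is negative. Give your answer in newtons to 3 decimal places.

-1404.027

N=5 nodes, M=7 members, R=3 reactions → 2N=10, M+R=10
member 0 (0-1): L=2.2082, (cx,cy)=(0.4624,0.8867)
member 1 (0-2): L=2.2280, (cx,cy)=(1.0000,0.0000)
member 2 (1-2): L=2.3001, (cx,cy)=(0.5248,-0.8513)
member 3 (1-3): L=2.4600, (cx,cy)=(0.9963,-0.0854)
member 4 (2-3): L=2.1455, (cx,cy)=(0.5798,0.8147)
member 5 (2-4): L=2.4720, (cx,cy)=(1.0000,0.0000)
member 6 (3-4): L=2.1362, (cx,cy)=(0.5748,-0.8183)
solve A·x = −loads:
  F[0-1] = -4349.8939 N (compression)
  F[0-2] = -2786.4322 N (compression)
  F[1-2] = +3178.5237 N (tension)
  F[1-3] = -1643.1232 N (compression)
  F[2-3] = -3320.9787 N (compression)
  F[2-4] = +807.0963 N (tension)
  F[3-4] = -1404.0270 N (compression)
  Rx@0 = +4797.6700 N
  Ry@0 = +3857.0065 N
  Ry@4 = +1148.8635 N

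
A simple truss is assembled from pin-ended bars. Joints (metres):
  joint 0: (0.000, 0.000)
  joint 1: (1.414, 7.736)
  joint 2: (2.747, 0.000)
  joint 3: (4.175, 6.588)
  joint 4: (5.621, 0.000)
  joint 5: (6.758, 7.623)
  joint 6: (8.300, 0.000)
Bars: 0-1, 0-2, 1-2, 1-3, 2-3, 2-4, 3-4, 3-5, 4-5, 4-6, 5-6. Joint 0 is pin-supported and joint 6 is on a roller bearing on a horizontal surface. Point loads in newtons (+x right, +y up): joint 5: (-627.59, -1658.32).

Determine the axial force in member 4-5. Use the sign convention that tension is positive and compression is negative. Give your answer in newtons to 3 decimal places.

-613.252

N=7 nodes, M=11 members, R=3 reactions → 2N=14, M+R=14
member 0 (0-1): L=7.8642, (cx,cy)=(0.1798,0.9837)
member 1 (0-2): L=2.7470, (cx,cy)=(1.0000,0.0000)
member 2 (1-2): L=7.8500, (cx,cy)=(0.1698,-0.9855)
member 3 (1-3): L=2.9902, (cx,cy)=(0.9234,-0.3839)
member 4 (2-3): L=6.7410, (cx,cy)=(0.2118,0.9773)
member 5 (2-4): L=2.8740, (cx,cy)=(1.0000,0.0000)
member 6 (3-4): L=6.7448, (cx,cy)=(0.2144,-0.9767)
member 7 (3-5): L=2.7826, (cx,cy)=(0.9283,0.3719)
member 8 (4-5): L=7.7073, (cx,cy)=(0.1475,0.9891)
member 9 (4-6): L=2.6790, (cx,cy)=(1.0000,0.0000)
member 10 (5-6): L=7.7774, (cx,cy)=(0.1983,-0.9801)
solve A·x = −loads:
  F[0-1] = -899.1413 N (compression)
  F[0-2] = -465.9217 N (compression)
  F[1-2] = +1040.2635 N (tension)
  F[1-3] = -366.3932 N (compression)
  F[2-3] = -1048.9623 N (compression)
  F[2-4] = -67.0654 N (compression)
  F[3-4] = +620.9810 N (tension)
  F[3-5] = -747.2685 N (compression)
  F[4-5] = -613.2522 N (compression)
  F[4-6] = +156.5328 N (tension)
  F[5-6] = -789.5055 N (compression)
  Rx@0 = +627.5900 N
  Ry@0 = +884.4877 N
  Ry@6 = +773.8323 N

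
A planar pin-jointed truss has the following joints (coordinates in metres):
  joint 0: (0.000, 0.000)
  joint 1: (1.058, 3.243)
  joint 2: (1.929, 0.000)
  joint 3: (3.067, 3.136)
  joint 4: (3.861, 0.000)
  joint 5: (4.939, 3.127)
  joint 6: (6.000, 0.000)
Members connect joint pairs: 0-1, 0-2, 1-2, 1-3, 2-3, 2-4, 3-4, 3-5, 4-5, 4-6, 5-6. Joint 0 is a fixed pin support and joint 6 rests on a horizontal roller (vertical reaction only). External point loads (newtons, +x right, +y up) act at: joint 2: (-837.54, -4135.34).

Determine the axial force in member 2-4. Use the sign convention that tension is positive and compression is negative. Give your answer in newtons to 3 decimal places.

N=7 nodes, M=11 members, R=3 reactions → 2N=14, M+R=14
member 0 (0-1): L=3.4112, (cx,cy)=(0.3102,0.9507)
member 1 (0-2): L=1.9290, (cx,cy)=(1.0000,0.0000)
member 2 (1-2): L=3.3579, (cx,cy)=(0.2594,-0.9658)
member 3 (1-3): L=2.0118, (cx,cy)=(0.9986,-0.0532)
member 4 (2-3): L=3.3361, (cx,cy)=(0.3411,0.9400)
member 5 (2-4): L=1.9320, (cx,cy)=(1.0000,0.0000)
member 6 (3-4): L=3.2350, (cx,cy)=(0.2454,-0.9694)
member 7 (3-5): L=1.8720, (cx,cy)=(1.0000,-0.0048)
member 8 (4-5): L=3.3076, (cx,cy)=(0.3259,0.9454)
member 9 (4-6): L=2.1390, (cx,cy)=(1.0000,0.0000)
member 10 (5-6): L=3.3021, (cx,cy)=(0.3213,-0.9470)
solve A·x = −loads:
  F[0-1] = -2951.3702 N (compression)
  F[0-2] = +77.8366 N (tension)
  F[1-2] = +2998.6399 N (tension)
  F[1-3] = -1695.5817 N (compression)
  F[2-3] = +1318.4096 N (tension)
  F[2-4] = +1243.4497 N (tension)
  F[3-4] = -1366.9610 N (compression)
  F[3-5] = -907.9479 N (compression)
  F[4-5] = +1401.6803 N (tension)
  F[4-6] = +451.1071 N (tension)
  F[5-6] = -1403.9584 N (compression)
  Rx@0 = +837.5400 N
  Ry@0 = +2805.8282 N
  Ry@6 = +1329.5118 N

1243.450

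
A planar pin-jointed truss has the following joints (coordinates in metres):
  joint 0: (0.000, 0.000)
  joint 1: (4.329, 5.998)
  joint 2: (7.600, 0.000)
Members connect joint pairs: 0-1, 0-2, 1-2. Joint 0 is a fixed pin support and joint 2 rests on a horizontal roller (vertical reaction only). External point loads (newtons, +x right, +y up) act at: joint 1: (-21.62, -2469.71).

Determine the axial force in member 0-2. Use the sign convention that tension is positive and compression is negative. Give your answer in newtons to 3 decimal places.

N=3 nodes, M=3 members, R=3 reactions → 2N=6, M+R=6
member 0 (0-1): L=7.3970, (cx,cy)=(0.5852,0.8109)
member 1 (0-2): L=7.6000, (cx,cy)=(1.0000,0.0000)
member 2 (1-2): L=6.8319, (cx,cy)=(0.4788,-0.8779)
solve A·x = −loads:
  F[0-1] = -1331.9276 N (compression)
  F[0-2] = +757.8691 N (tension)
  F[1-2] = -1582.9162 N (compression)
  Rx@0 = +21.6200 N
  Ry@0 = +1080.0129 N
  Ry@2 = +1389.6971 N

757.869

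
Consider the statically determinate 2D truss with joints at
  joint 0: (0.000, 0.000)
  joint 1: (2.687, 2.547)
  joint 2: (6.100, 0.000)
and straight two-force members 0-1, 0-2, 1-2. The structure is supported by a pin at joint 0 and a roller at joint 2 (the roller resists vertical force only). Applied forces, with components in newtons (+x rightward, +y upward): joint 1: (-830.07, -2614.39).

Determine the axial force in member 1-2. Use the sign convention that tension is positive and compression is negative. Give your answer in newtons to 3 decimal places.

-1346.018

N=3 nodes, M=3 members, R=3 reactions → 2N=6, M+R=6
member 0 (0-1): L=3.7023, (cx,cy)=(0.7258,0.6879)
member 1 (0-2): L=6.1000, (cx,cy)=(1.0000,0.0000)
member 2 (1-2): L=4.2586, (cx,cy)=(0.8014,-0.5981)
solve A·x = −loads:
  F[0-1] = -2630.0880 N (compression)
  F[0-2] = +1078.7453 N (tension)
  F[1-2] = -1346.0176 N (compression)
  Rx@0 = +830.0700 N
  Ry@0 = +1809.3609 N
  Ry@2 = +805.0291 N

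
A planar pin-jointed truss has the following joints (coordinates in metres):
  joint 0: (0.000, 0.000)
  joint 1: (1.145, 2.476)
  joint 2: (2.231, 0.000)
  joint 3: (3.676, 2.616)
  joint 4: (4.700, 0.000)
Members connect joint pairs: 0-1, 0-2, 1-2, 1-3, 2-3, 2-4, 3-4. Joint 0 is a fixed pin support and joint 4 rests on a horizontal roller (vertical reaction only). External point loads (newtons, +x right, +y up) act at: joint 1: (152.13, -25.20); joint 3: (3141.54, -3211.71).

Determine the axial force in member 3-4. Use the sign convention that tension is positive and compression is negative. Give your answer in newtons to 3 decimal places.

N=5 nodes, M=7 members, R=3 reactions → 2N=10, M+R=10
member 0 (0-1): L=2.7279, (cx,cy)=(0.4197,0.9076)
member 1 (0-2): L=2.2310, (cx,cy)=(1.0000,0.0000)
member 2 (1-2): L=2.7037, (cx,cy)=(0.4017,-0.9158)
member 3 (1-3): L=2.5349, (cx,cy)=(0.9985,0.0552)
member 4 (2-3): L=2.9886, (cx,cy)=(0.4835,0.8753)
member 5 (2-4): L=2.4690, (cx,cy)=(1.0000,0.0000)
member 6 (3-4): L=2.8093, (cx,cy)=(0.3645,-0.9312)
solve A·x = −loads:
  F[0-1] = +1222.8392 N (tension)
  F[0-2] = +2780.4050 N (tension)
  F[1-2] = -1188.8377 N (compression)
  F[1-3] = +839.9403 N (tension)
  F[2-3] = +1243.7680 N (tension)
  F[2-4] = +1701.5066 N (tension)
  F[3-4] = -4667.9704 N (compression)
  Rx@0 = -3293.6700 N
  Ry@0 = -1109.9075 N
  Ry@4 = +4346.8175 N

-4667.970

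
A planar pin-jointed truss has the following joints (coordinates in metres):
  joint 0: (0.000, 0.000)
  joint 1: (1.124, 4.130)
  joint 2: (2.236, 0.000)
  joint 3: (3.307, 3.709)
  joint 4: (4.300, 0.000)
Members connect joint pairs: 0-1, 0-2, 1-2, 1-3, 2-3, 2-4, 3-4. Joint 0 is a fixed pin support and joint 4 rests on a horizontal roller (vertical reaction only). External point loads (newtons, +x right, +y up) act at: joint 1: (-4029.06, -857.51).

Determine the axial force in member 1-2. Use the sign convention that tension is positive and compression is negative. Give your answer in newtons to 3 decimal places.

N=5 nodes, M=7 members, R=3 reactions → 2N=10, M+R=10
member 0 (0-1): L=4.2802, (cx,cy)=(0.2626,0.9649)
member 1 (0-2): L=2.2360, (cx,cy)=(1.0000,0.0000)
member 2 (1-2): L=4.2771, (cx,cy)=(0.2600,-0.9656)
member 3 (1-3): L=2.2232, (cx,cy)=(0.9819,-0.1894)
member 4 (2-3): L=3.8605, (cx,cy)=(0.2774,0.9607)
member 5 (2-4): L=2.0640, (cx,cy)=(1.0000,0.0000)
member 6 (3-4): L=3.8396, (cx,cy)=(0.2586,-0.9660)
solve A·x = −loads:
  F[0-1] = -4666.9234 N (compression)
  F[0-2] = -2803.5102 N (compression)
  F[1-2] = +3391.6468 N (tension)
  F[1-3] = +1957.1256 N (tension)
  F[2-3] = -3408.8153 N (compression)
  F[2-4] = -976.0321 N (compression)
  F[3-4] = +3774.0167 N (tension)
  Rx@0 = +4029.0600 N
  Ry@0 = +4503.1325 N
  Ry@4 = -3645.6225 N

3391.647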